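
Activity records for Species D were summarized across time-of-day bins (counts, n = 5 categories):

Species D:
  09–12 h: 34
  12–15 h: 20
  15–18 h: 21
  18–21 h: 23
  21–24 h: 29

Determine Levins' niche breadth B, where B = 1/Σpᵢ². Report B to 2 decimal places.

Proportions for Species D (n=127): 34/127=0.2677, 20/127=0.1575, 21/127=0.1654, 23/127=0.1811, 29/127=0.2283
Σpᵢ² = 0.2677² + 0.1575² + 0.1654² + 0.1811² + 0.2283² = 0.071663 + 0.024806 + 0.027357 + 0.032797 + 0.052121 = 0.208744
B = 1 / 0.208744 = 4.7906

4.79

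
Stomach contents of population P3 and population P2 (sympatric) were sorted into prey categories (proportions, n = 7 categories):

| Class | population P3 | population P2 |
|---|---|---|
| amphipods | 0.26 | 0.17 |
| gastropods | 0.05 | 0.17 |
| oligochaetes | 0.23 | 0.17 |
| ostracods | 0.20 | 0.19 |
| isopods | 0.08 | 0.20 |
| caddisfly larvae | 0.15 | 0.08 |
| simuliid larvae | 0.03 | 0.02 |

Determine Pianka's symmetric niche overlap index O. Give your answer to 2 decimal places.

Σ p₁ᵢp₂ᵢ = 0.0442 + 0.0085 + 0.0391 + 0.0380 + 0.0160 + 0.0120 + 0.0006 = 0.1584
Σp_1ᵢ² = 0.26² + 0.05² + 0.23² + 0.20² + 0.08² + 0.15² + 0.03² = 0.0676 + 0.0025 + 0.0529 + 0.0400 + 0.0064 + 0.0225 + 0.0009 = 0.1928
Σp_2ᵢ² = 0.17² + 0.17² + 0.17² + 0.19² + 0.20² + 0.08² + 0.02² = 0.0289 + 0.0289 + 0.0289 + 0.0361 + 0.0400 + 0.0064 + 0.0004 = 0.1696
O = 0.1584 / √(0.1928 × 0.1696) = 0.1584 / 0.18083 = 0.8760

0.88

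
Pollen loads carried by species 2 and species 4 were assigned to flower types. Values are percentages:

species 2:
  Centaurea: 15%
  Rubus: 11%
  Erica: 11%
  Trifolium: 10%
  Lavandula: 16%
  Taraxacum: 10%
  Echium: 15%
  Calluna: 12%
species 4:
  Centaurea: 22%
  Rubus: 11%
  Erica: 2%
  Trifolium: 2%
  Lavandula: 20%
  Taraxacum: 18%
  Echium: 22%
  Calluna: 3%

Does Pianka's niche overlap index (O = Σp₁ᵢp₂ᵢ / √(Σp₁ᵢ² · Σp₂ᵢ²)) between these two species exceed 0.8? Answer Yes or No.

Yes

Convert percentages to proportions (divide by 100).
Σ p₁ᵢp₂ᵢ = 0.0330 + 0.0121 + 0.0022 + 0.0020 + 0.0320 + 0.0180 + 0.0330 + 0.0036 = 0.1359
Σp_1ᵢ² = 0.15² + 0.11² + 0.11² + 0.10² + 0.16² + 0.10² + 0.15² + 0.12² = 0.0225 + 0.0121 + 0.0121 + 0.0100 + 0.0256 + 0.0100 + 0.0225 + 0.0144 = 0.1292
Σp_2ᵢ² = 0.22² + 0.11² + 0.02² + 0.02² + 0.20² + 0.18² + 0.22² + 0.03² = 0.0484 + 0.0121 + 0.0004 + 0.0004 + 0.0400 + 0.0324 + 0.0484 + 0.0009 = 0.1830
O = 0.1359 / √(0.1292 × 0.1830) = 0.1359 / 0.15376 = 0.8838
O = 0.8838 > 0.8 → Yes.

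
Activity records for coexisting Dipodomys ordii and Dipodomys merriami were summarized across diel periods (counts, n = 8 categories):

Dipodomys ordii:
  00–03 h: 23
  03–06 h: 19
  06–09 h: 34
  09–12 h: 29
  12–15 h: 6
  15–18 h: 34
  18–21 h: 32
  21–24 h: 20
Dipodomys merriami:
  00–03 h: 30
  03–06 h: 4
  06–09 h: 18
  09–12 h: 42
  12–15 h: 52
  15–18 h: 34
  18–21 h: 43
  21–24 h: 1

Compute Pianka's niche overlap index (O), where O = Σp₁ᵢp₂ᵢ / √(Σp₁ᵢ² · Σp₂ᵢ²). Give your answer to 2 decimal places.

0.79

Proportions for Dipodomys ordii (n=197): 23/197=0.1168, 19/197=0.0964, 34/197=0.1726, 29/197=0.1472, 6/197=0.0305, 34/197=0.1726, 32/197=0.1624, 20/197=0.1015
Proportions for Dipodomys merriami (n=224): 30/224=0.1339, 4/224=0.0179, 18/224=0.0804, 42/224=0.1875, 52/224=0.2321, 34/224=0.1518, 43/224=0.1920, 1/224=0.0045
Σ p₁ᵢp₂ᵢ = 0.015640 + 0.001726 + 0.013877 + 0.027600 + 0.007079 + 0.026201 + 0.031181 + 0.000457 = 0.123761
Σp_1ᵢ² = 0.1168² + 0.0964² + 0.1726² + 0.1472² + 0.0305² + 0.1726² + 0.1624² + 0.1015² = 0.013642 + 0.009293 + 0.029791 + 0.021668 + 0.000930 + 0.029791 + 0.026374 + 0.010302 = 0.141791
Σp_2ᵢ² = 0.1339² + 0.0179² + 0.0804² + 0.1875² + 0.2321² + 0.1518² + 0.1920² + 0.0045² = 0.017929 + 0.000320 + 0.006464 + 0.035156 + 0.053870 + 0.023043 + 0.036864 + 0.000020 = 0.173666
O = 0.123761 / √(0.141791 × 0.173666) = 0.123761 / 0.1569212 = 0.7887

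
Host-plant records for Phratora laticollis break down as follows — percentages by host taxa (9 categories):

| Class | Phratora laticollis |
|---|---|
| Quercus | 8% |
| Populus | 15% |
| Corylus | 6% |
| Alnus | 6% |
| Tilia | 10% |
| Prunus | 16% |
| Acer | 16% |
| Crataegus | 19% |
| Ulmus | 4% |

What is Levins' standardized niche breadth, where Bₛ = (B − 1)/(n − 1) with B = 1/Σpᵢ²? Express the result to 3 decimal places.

0.801

Convert percentages to proportions (divide by 100).
Σpᵢ² = 0.08² + 0.15² + 0.06² + 0.06² + 0.10² + 0.16² + 0.16² + 0.19² + 0.04² = 0.0064 + 0.0225 + 0.0036 + 0.0036 + 0.0100 + 0.0256 + 0.0256 + 0.0361 + 0.0016 = 0.1350
B = 1 / 0.1350 = 7.40741
Bₛ = (B − 1)/(n − 1) = (7.40741 − 1)/(9 − 1) = 6.40741/8 = 0.80093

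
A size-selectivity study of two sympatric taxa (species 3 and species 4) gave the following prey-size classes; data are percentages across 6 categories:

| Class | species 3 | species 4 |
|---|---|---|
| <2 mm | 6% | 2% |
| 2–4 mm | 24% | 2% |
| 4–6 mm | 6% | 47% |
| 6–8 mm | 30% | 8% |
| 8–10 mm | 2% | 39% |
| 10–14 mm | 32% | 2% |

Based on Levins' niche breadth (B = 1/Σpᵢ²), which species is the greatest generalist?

Convert percentages to proportions (divide by 100).
Σp_3ᵢ² = 0.06² + 0.24² + 0.06² + 0.30² + 0.02² + 0.32² = 0.0036 + 0.0576 + 0.0036 + 0.0900 + 0.0004 + 0.1024 = 0.2576
B_3 = 1 / 0.2576 = 3.8820
Σp_4ᵢ² = 0.02² + 0.02² + 0.47² + 0.08² + 0.39² + 0.02² = 0.0004 + 0.0004 + 0.2209 + 0.0064 + 0.1521 + 0.0004 = 0.3806
B_4 = 1 / 0.3806 = 2.6274
Highest B → broadest niche (most generalist): species 3 (B = 3.88).

species 3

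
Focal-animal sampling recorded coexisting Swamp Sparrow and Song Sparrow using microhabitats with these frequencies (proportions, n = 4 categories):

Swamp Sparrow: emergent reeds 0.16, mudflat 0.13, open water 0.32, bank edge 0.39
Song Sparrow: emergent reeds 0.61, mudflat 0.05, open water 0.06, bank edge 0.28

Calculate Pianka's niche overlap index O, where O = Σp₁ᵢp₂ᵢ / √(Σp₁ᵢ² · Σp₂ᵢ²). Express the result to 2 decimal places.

0.63

Σ p₁ᵢp₂ᵢ = 0.0976 + 0.0065 + 0.0192 + 0.1092 = 0.2325
Σp_1ᵢ² = 0.16² + 0.13² + 0.32² + 0.39² = 0.0256 + 0.0169 + 0.1024 + 0.1521 = 0.2970
Σp_2ᵢ² = 0.61² + 0.05² + 0.06² + 0.28² = 0.3721 + 0.0025 + 0.0036 + 0.0784 = 0.4566
O = 0.2325 / √(0.2970 × 0.4566) = 0.2325 / 0.36825 = 0.6314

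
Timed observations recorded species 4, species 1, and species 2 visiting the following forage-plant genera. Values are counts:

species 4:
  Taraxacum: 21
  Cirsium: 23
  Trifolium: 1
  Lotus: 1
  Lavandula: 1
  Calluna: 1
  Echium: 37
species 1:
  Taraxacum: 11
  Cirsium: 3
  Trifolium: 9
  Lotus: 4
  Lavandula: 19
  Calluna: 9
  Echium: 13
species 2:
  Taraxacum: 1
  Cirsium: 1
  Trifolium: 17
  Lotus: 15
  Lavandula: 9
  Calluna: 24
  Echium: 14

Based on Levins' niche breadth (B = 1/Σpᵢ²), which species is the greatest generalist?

Proportions for species 4 (n=85): 21/85=0.2471, 23/85=0.2706, 1/85=0.0118, 1/85=0.0118, 1/85=0.0118, 1/85=0.0118, 37/85=0.4353
Proportions for species 1 (n=68): 11/68=0.1618, 3/68=0.0441, 9/68=0.1324, 4/68=0.0588, 19/68=0.2794, 9/68=0.1324, 13/68=0.1912
Proportions for species 2 (n=81): 1/81=0.0123, 1/81=0.0123, 17/81=0.2099, 15/81=0.1852, 9/81=0.1111, 24/81=0.2963, 14/81=0.1728
Σp_4ᵢ² = 0.2471² + 0.2706² + 0.0118² + 0.0118² + 0.0118² + 0.0118² + 0.4353² = 0.061058 + 0.073224 + 0.000139 + 0.000139 + 0.000139 + 0.000139 + 0.189486 = 0.324324
B_4 = 1 / 0.324324 = 3.0833
Σp_1ᵢ² = 0.1618² + 0.0441² + 0.1324² + 0.0588² + 0.2794² + 0.1324² + 0.1912² = 0.026179 + 0.001945 + 0.017530 + 0.003457 + 0.078064 + 0.017530 + 0.036557 = 0.181262
B_1 = 1 / 0.181262 = 5.5169
Σp_2ᵢ² = 0.0123² + 0.0123² + 0.2099² + 0.1852² + 0.1111² + 0.2963² + 0.1728² = 0.000151 + 0.000151 + 0.044058 + 0.034299 + 0.012343 + 0.087794 + 0.029860 = 0.208656
B_2 = 1 / 0.208656 = 4.7926
Highest B → broadest niche (most generalist): species 1 (B = 5.52).

species 1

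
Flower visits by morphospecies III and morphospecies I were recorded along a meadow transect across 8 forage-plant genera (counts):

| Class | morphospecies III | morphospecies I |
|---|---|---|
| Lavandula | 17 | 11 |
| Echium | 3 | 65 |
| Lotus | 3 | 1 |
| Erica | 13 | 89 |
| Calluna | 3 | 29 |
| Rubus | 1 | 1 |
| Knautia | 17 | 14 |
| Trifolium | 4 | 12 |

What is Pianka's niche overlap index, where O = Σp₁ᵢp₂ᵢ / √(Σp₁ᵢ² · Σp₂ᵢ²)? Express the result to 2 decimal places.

Proportions for morphospecies III (n=61): 17/61=0.2787, 3/61=0.0492, 3/61=0.0492, 13/61=0.2131, 3/61=0.0492, 1/61=0.0164, 17/61=0.2787, 4/61=0.0656
Proportions for morphospecies I (n=222): 11/222=0.0495, 65/222=0.2928, 1/222=0.0045, 89/222=0.4009, 29/222=0.1306, 1/222=0.0045, 14/222=0.0631, 12/222=0.0541
Σ p₁ᵢp₂ᵢ = 0.013796 + 0.014406 + 0.000221 + 0.085432 + 0.006426 + 0.000074 + 0.017586 + 0.003549 = 0.141490
Σp_1ᵢ² = 0.2787² + 0.0492² + 0.0492² + 0.2131² + 0.0492² + 0.0164² + 0.2787² + 0.0656² = 0.077674 + 0.002421 + 0.002421 + 0.045412 + 0.002421 + 0.000269 + 0.077674 + 0.004303 = 0.212595
Σp_2ᵢ² = 0.0495² + 0.2928² + 0.0045² + 0.4009² + 0.1306² + 0.0045² + 0.0631² + 0.0541² = 0.002450 + 0.085732 + 0.000020 + 0.160721 + 0.017056 + 0.000020 + 0.003982 + 0.002927 = 0.272908
O = 0.141490 / √(0.212595 × 0.272908) = 0.141490 / 0.2408711 = 0.5874

0.59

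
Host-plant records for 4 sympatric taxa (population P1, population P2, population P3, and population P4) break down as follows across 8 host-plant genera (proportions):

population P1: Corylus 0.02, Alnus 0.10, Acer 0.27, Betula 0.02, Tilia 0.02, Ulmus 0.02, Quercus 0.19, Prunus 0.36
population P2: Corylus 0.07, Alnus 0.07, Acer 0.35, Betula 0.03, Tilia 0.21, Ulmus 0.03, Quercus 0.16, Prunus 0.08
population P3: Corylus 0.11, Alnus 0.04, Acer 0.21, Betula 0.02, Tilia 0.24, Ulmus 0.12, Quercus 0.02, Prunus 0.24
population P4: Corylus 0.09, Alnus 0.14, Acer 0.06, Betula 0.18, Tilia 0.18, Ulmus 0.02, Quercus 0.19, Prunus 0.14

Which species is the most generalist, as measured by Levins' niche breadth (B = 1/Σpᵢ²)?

population P4

Σp_P1ᵢ² = 0.02² + 0.10² + 0.27² + 0.02² + 0.02² + 0.02² + 0.19² + 0.36² = 0.0004 + 0.0100 + 0.0729 + 0.0004 + 0.0004 + 0.0004 + 0.0361 + 0.1296 = 0.2502
B_P1 = 1 / 0.2502 = 3.9968
Σp_P2ᵢ² = 0.07² + 0.07² + 0.35² + 0.03² + 0.21² + 0.03² + 0.16² + 0.08² = 0.0049 + 0.0049 + 0.1225 + 0.0009 + 0.0441 + 0.0009 + 0.0256 + 0.0064 = 0.2102
B_P2 = 1 / 0.2102 = 4.7574
Σp_P3ᵢ² = 0.11² + 0.04² + 0.21² + 0.02² + 0.24² + 0.12² + 0.02² + 0.24² = 0.0121 + 0.0016 + 0.0441 + 0.0004 + 0.0576 + 0.0144 + 0.0004 + 0.0576 = 0.1882
B_P3 = 1 / 0.1882 = 5.3135
Σp_P4ᵢ² = 0.09² + 0.14² + 0.06² + 0.18² + 0.18² + 0.02² + 0.19² + 0.14² = 0.0081 + 0.0196 + 0.0036 + 0.0324 + 0.0324 + 0.0004 + 0.0361 + 0.0196 = 0.1522
B_P4 = 1 / 0.1522 = 6.5703
Highest B → broadest niche (most generalist): population P4 (B = 6.57).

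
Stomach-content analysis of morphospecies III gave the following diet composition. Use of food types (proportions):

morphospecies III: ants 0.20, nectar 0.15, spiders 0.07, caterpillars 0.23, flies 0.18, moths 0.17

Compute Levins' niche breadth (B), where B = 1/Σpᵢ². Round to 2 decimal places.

5.51

Σpᵢ² = 0.20² + 0.15² + 0.07² + 0.23² + 0.18² + 0.17² = 0.0400 + 0.0225 + 0.0049 + 0.0529 + 0.0324 + 0.0289 = 0.1816
B = 1 / 0.1816 = 5.5066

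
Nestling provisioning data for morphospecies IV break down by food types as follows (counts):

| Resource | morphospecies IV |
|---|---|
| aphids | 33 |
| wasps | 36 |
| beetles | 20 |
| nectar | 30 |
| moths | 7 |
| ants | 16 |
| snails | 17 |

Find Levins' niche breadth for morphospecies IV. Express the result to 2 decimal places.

5.91

Proportions for morphospecies IV (n=159): 33/159=0.2075, 36/159=0.2264, 20/159=0.1258, 30/159=0.1887, 7/159=0.0440, 16/159=0.1006, 17/159=0.1069
Σpᵢ² = 0.2075² + 0.2264² + 0.1258² + 0.1887² + 0.0440² + 0.1006² + 0.1069² = 0.043056 + 0.051257 + 0.015826 + 0.035608 + 0.001936 + 0.010120 + 0.011428 = 0.169231
B = 1 / 0.169231 = 5.9091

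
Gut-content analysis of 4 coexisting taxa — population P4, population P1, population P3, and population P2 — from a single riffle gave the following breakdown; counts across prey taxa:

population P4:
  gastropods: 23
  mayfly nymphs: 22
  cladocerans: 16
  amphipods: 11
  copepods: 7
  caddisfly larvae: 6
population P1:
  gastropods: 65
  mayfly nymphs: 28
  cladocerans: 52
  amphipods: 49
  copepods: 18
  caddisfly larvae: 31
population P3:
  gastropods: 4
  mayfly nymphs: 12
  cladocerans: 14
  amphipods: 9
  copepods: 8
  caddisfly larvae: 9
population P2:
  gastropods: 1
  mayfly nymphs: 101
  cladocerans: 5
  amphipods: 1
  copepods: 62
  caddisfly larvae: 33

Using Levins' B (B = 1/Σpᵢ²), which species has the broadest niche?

Proportions for population P4 (n=85): 23/85=0.2706, 22/85=0.2588, 16/85=0.1882, 11/85=0.1294, 7/85=0.0824, 6/85=0.0706
Proportions for population P1 (n=243): 65/243=0.2675, 28/243=0.1152, 52/243=0.2140, 49/243=0.2016, 18/243=0.0741, 31/243=0.1276
Proportions for population P3 (n=56): 4/56=0.0714, 12/56=0.2143, 14/56=0.2500, 9/56=0.1607, 8/56=0.1429, 9/56=0.1607
Proportions for population P2 (n=203): 1/203=0.0049, 101/203=0.4975, 5/203=0.0246, 1/203=0.0049, 62/203=0.3054, 33/203=0.1626
Σp_P4ᵢ² = 0.2706² + 0.2588² + 0.1882² + 0.1294² + 0.0824² + 0.0706² = 0.073224 + 0.066977 + 0.035419 + 0.016744 + 0.006790 + 0.004984 = 0.204138
B_P4 = 1 / 0.204138 = 4.8986
Σp_P1ᵢ² = 0.2675² + 0.1152² + 0.2140² + 0.2016² + 0.0741² + 0.1276² = 0.071556 + 0.013271 + 0.045796 + 0.040643 + 0.005491 + 0.016282 = 0.193039
B_P1 = 1 / 0.193039 = 5.1803
Σp_P3ᵢ² = 0.0714² + 0.2143² + 0.2500² + 0.1607² + 0.1429² + 0.1607² = 0.005098 + 0.045924 + 0.062500 + 0.025824 + 0.020420 + 0.025824 = 0.185590
B_P3 = 1 / 0.185590 = 5.3882
Σp_P2ᵢ² = 0.0049² + 0.4975² + 0.0246² + 0.0049² + 0.3054² + 0.1626² = 0.000024 + 0.247506 + 0.000605 + 0.000024 + 0.093269 + 0.026439 = 0.367867
B_P2 = 1 / 0.367867 = 2.7184
Highest B → broadest niche (most generalist): population P3 (B = 5.39).

population P3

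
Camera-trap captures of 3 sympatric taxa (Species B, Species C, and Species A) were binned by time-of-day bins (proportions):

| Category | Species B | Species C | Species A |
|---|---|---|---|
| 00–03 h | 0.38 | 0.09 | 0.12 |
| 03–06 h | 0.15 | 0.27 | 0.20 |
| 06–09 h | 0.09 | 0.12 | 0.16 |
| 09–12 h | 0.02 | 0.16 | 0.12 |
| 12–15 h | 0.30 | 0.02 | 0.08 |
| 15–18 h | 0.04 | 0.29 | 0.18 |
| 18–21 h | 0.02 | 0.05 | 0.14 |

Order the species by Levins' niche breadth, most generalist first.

Σp_Bᵢ² = 0.38² + 0.15² + 0.09² + 0.02² + 0.30² + 0.04² + 0.02² = 0.1444 + 0.0225 + 0.0081 + 0.0004 + 0.0900 + 0.0016 + 0.0004 = 0.2674
B_B = 1 / 0.2674 = 3.7397
Σp_Cᵢ² = 0.09² + 0.27² + 0.12² + 0.16² + 0.02² + 0.29² + 0.05² = 0.0081 + 0.0729 + 0.0144 + 0.0256 + 0.0004 + 0.0841 + 0.0025 = 0.2080
B_C = 1 / 0.2080 = 4.8077
Σp_Aᵢ² = 0.12² + 0.20² + 0.16² + 0.12² + 0.08² + 0.18² + 0.14² = 0.0144 + 0.0400 + 0.0256 + 0.0144 + 0.0064 + 0.0324 + 0.0196 = 0.1528
B_A = 1 / 0.1528 = 6.5445
Ranking by B (broadest → narrowest): Species A (6.54) > Species C (4.81) > Species B (3.74)

Species A > Species C > Species B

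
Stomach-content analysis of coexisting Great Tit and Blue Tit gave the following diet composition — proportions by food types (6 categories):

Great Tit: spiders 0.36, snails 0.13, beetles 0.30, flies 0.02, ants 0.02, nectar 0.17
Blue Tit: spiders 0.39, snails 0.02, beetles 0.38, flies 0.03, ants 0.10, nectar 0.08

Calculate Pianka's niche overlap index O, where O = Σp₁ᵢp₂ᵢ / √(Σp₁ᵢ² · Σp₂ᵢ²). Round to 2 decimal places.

0.94

Σ p₁ᵢp₂ᵢ = 0.1404 + 0.0026 + 0.1140 + 0.0006 + 0.0020 + 0.0136 = 0.2732
Σp_1ᵢ² = 0.36² + 0.13² + 0.30² + 0.02² + 0.02² + 0.17² = 0.1296 + 0.0169 + 0.0900 + 0.0004 + 0.0004 + 0.0289 = 0.2662
Σp_2ᵢ² = 0.39² + 0.02² + 0.38² + 0.03² + 0.10² + 0.08² = 0.1521 + 0.0004 + 0.1444 + 0.0009 + 0.0100 + 0.0064 = 0.3142
O = 0.2732 / √(0.2662 × 0.3142) = 0.2732 / 0.28921 = 0.9446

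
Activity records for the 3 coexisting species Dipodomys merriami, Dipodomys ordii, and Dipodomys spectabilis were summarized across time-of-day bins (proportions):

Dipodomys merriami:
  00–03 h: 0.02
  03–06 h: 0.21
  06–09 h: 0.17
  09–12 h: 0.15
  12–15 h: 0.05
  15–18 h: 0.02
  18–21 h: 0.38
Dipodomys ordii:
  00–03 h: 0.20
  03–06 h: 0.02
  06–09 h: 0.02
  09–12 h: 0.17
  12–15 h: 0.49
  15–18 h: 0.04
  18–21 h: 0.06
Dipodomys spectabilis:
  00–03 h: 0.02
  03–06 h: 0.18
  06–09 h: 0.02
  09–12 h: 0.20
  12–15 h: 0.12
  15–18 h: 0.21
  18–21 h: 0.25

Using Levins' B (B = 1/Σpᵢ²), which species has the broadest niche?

Σp_merrᵢ² = 0.02² + 0.21² + 0.17² + 0.15² + 0.05² + 0.02² + 0.38² = 0.0004 + 0.0441 + 0.0289 + 0.0225 + 0.0025 + 0.0004 + 0.1444 = 0.2432
B_merr = 1 / 0.2432 = 4.1118
Σp_ordiᵢ² = 0.20² + 0.02² + 0.02² + 0.17² + 0.49² + 0.04² + 0.06² = 0.0400 + 0.0004 + 0.0004 + 0.0289 + 0.2401 + 0.0016 + 0.0036 = 0.3150
B_ordi = 1 / 0.3150 = 3.1746
Σp_specᵢ² = 0.02² + 0.18² + 0.02² + 0.20² + 0.12² + 0.21² + 0.25² = 0.0004 + 0.0324 + 0.0004 + 0.0400 + 0.0144 + 0.0441 + 0.0625 = 0.1942
B_spec = 1 / 0.1942 = 5.1493
Highest B → broadest niche (most generalist): Dipodomys spectabilis (B = 5.15).

Dipodomys spectabilis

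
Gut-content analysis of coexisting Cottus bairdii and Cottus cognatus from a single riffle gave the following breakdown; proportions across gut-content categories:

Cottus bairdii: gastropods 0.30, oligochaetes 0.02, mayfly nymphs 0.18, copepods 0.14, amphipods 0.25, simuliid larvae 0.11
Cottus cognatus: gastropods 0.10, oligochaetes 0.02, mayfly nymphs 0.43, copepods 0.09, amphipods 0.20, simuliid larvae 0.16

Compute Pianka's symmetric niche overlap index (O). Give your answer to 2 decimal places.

0.78

Σ p₁ᵢp₂ᵢ = 0.0300 + 0.0004 + 0.0774 + 0.0126 + 0.0500 + 0.0176 = 0.1880
Σp_1ᵢ² = 0.30² + 0.02² + 0.18² + 0.14² + 0.25² + 0.11² = 0.0900 + 0.0004 + 0.0324 + 0.0196 + 0.0625 + 0.0121 = 0.2170
Σp_2ᵢ² = 0.10² + 0.02² + 0.43² + 0.09² + 0.20² + 0.16² = 0.0100 + 0.0004 + 0.1849 + 0.0081 + 0.0400 + 0.0256 = 0.2690
O = 0.1880 / √(0.2170 × 0.2690) = 0.1880 / 0.24161 = 0.7781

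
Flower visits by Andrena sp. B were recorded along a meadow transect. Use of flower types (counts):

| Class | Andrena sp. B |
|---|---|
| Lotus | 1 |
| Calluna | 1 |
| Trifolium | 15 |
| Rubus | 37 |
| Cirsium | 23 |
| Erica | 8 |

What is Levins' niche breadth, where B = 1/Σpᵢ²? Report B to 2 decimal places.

3.30

Proportions for Andrena sp. B (n=85): 1/85=0.0118, 1/85=0.0118, 15/85=0.1765, 37/85=0.4353, 23/85=0.2706, 8/85=0.0941
Σpᵢ² = 0.0118² + 0.0118² + 0.1765² + 0.4353² + 0.2706² + 0.0941² = 0.000139 + 0.000139 + 0.031152 + 0.189486 + 0.073224 + 0.008855 = 0.302995
B = 1 / 0.302995 = 3.3004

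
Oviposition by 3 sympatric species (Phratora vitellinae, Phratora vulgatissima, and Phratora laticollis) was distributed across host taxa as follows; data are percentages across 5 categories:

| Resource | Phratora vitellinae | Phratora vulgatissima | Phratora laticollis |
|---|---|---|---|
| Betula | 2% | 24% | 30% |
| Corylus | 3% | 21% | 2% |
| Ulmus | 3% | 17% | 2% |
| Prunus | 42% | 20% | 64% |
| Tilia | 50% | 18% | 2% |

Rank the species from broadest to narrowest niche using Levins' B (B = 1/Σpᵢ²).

Convert percentages to proportions (divide by 100).
Σp_viteᵢ² = 0.02² + 0.03² + 0.03² + 0.42² + 0.50² = 0.0004 + 0.0009 + 0.0009 + 0.1764 + 0.2500 = 0.4286
B_vite = 1 / 0.4286 = 2.3332
Σp_vulgᵢ² = 0.24² + 0.21² + 0.17² + 0.20² + 0.18² = 0.0576 + 0.0441 + 0.0289 + 0.0400 + 0.0324 = 0.2030
B_vulg = 1 / 0.2030 = 4.9261
Σp_latiᵢ² = 0.30² + 0.02² + 0.02² + 0.64² + 0.02² = 0.0900 + 0.0004 + 0.0004 + 0.4096 + 0.0004 = 0.5008
B_lati = 1 / 0.5008 = 1.9968
Ranking by B (broadest → narrowest): Phratora vulgatissima (4.93) > Phratora vitellinae (2.33) > Phratora laticollis (2.00)

Phratora vulgatissima > Phratora vitellinae > Phratora laticollis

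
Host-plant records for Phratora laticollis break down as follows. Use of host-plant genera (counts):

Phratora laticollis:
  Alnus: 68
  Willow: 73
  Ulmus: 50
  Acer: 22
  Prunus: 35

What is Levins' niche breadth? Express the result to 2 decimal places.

4.34

Proportions for Phratora laticollis (n=248): 68/248=0.2742, 73/248=0.2944, 50/248=0.2016, 22/248=0.0887, 35/248=0.1411
Σpᵢ² = 0.2742² + 0.2944² + 0.2016² + 0.0887² + 0.1411² = 0.075186 + 0.086671 + 0.040643 + 0.007868 + 0.019909 = 0.230277
B = 1 / 0.230277 = 4.3426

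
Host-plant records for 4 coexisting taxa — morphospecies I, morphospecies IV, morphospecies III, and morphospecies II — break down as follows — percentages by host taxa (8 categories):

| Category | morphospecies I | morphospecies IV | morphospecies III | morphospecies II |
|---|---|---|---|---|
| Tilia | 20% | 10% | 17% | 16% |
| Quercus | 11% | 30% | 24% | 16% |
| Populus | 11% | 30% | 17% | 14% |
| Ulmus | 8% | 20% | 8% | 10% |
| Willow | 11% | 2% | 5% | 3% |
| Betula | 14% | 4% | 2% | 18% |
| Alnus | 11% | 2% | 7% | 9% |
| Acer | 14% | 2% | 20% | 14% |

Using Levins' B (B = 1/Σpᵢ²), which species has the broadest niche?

morphospecies I

Convert percentages to proportions (divide by 100).
Σp_Iᵢ² = 0.20² + 0.11² + 0.11² + 0.08² + 0.11² + 0.14² + 0.11² + 0.14² = 0.0400 + 0.0121 + 0.0121 + 0.0064 + 0.0121 + 0.0196 + 0.0121 + 0.0196 = 0.1340
B_I = 1 / 0.1340 = 7.4627
Σp_IVᵢ² = 0.10² + 0.30² + 0.30² + 0.20² + 0.02² + 0.04² + 0.02² + 0.02² = 0.0100 + 0.0900 + 0.0900 + 0.0400 + 0.0004 + 0.0016 + 0.0004 + 0.0004 = 0.2328
B_IV = 1 / 0.2328 = 4.2955
Σp_IIIᵢ² = 0.17² + 0.24² + 0.17² + 0.08² + 0.05² + 0.02² + 0.07² + 0.20² = 0.0289 + 0.0576 + 0.0289 + 0.0064 + 0.0025 + 0.0004 + 0.0049 + 0.0400 = 0.1696
B_III = 1 / 0.1696 = 5.8962
Σp_IIᵢ² = 0.16² + 0.16² + 0.14² + 0.10² + 0.03² + 0.18² + 0.09² + 0.14² = 0.0256 + 0.0256 + 0.0196 + 0.0100 + 0.0009 + 0.0324 + 0.0081 + 0.0196 = 0.1418
B_II = 1 / 0.1418 = 7.0522
Highest B → broadest niche (most generalist): morphospecies I (B = 7.46).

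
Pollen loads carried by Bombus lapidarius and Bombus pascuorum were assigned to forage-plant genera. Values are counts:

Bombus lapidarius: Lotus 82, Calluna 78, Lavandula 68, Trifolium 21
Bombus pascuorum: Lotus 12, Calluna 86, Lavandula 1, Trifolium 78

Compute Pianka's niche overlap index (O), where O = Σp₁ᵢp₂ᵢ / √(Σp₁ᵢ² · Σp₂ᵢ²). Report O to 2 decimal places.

Proportions for Bombus lapidarius (n=249): 82/249=0.3293, 78/249=0.3133, 68/249=0.2731, 21/249=0.0843
Proportions for Bombus pascuorum (n=177): 12/177=0.0678, 86/177=0.4859, 1/177=0.0056, 78/177=0.4407
Σ p₁ᵢp₂ᵢ = 0.022327 + 0.152232 + 0.001529 + 0.037151 = 0.213239
Σp_1ᵢ² = 0.3293² + 0.3133² + 0.2731² + 0.0843² = 0.108438 + 0.098157 + 0.074584 + 0.007106 = 0.288285
Σp_2ᵢ² = 0.0678² + 0.4859² + 0.0056² + 0.4407² = 0.004597 + 0.236099 + 0.000031 + 0.194216 = 0.434943
O = 0.213239 / √(0.288285 × 0.434943) = 0.213239 / 0.3541010 = 0.6022

0.60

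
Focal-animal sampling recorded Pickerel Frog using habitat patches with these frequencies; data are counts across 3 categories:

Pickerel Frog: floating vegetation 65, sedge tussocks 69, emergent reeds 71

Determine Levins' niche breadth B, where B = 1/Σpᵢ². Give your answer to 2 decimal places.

Proportions for Pickerel Frog (n=205): 65/205=0.3171, 69/205=0.3366, 71/205=0.3463
Σpᵢ² = 0.3171² + 0.3366² + 0.3463² = 0.100552 + 0.113300 + 0.119924 = 0.333776
B = 1 / 0.333776 = 2.9960

3.00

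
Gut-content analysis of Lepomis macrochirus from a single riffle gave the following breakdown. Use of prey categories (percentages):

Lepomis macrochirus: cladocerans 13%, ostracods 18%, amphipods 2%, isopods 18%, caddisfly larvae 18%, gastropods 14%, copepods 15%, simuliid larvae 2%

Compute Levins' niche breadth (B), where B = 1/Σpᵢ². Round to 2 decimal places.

Convert percentages to proportions (divide by 100).
Σpᵢ² = 0.13² + 0.18² + 0.02² + 0.18² + 0.18² + 0.14² + 0.15² + 0.02² = 0.0169 + 0.0324 + 0.0004 + 0.0324 + 0.0324 + 0.0196 + 0.0225 + 0.0004 = 0.1570
B = 1 / 0.1570 = 6.3694

6.37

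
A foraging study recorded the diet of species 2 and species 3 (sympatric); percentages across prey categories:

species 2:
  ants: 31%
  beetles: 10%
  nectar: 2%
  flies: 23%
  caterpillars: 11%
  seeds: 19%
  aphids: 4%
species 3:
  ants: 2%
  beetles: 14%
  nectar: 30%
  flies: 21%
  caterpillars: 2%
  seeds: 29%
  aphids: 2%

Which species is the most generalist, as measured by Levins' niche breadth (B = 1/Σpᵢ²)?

Convert percentages to proportions (divide by 100).
Σp_2ᵢ² = 0.31² + 0.10² + 0.02² + 0.23² + 0.11² + 0.19² + 0.04² = 0.0961 + 0.0100 + 0.0004 + 0.0529 + 0.0121 + 0.0361 + 0.0016 = 0.2092
B_2 = 1 / 0.2092 = 4.7801
Σp_3ᵢ² = 0.02² + 0.14² + 0.30² + 0.21² + 0.02² + 0.29² + 0.02² = 0.0004 + 0.0196 + 0.0900 + 0.0441 + 0.0004 + 0.0841 + 0.0004 = 0.2390
B_3 = 1 / 0.2390 = 4.1841
Highest B → broadest niche (most generalist): species 2 (B = 4.78).

species 2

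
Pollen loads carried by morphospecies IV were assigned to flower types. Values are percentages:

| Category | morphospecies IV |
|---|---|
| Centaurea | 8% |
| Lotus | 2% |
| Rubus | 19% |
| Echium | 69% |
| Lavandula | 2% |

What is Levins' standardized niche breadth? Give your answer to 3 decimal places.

Convert percentages to proportions (divide by 100).
Σpᵢ² = 0.08² + 0.02² + 0.19² + 0.69² + 0.02² = 0.0064 + 0.0004 + 0.0361 + 0.4761 + 0.0004 = 0.5194
B = 1 / 0.5194 = 1.92530
Bₛ = (B − 1)/(n − 1) = (1.92530 − 1)/(5 − 1) = 0.92530/4 = 0.23133

0.231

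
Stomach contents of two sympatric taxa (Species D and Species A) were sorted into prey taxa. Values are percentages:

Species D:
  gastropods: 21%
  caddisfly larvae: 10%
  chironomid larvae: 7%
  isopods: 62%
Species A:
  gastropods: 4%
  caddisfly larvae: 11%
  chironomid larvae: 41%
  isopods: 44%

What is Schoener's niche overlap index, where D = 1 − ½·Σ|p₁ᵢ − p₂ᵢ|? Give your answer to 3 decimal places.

Convert percentages to proportions (divide by 100).
Σ|p₁ᵢ − p₂ᵢ| = 0.17 + 0.01 + 0.34 + 0.18 = 0.70
D = 1 − ½ × 0.70 = 1 − 0.350 = 0.65000

0.650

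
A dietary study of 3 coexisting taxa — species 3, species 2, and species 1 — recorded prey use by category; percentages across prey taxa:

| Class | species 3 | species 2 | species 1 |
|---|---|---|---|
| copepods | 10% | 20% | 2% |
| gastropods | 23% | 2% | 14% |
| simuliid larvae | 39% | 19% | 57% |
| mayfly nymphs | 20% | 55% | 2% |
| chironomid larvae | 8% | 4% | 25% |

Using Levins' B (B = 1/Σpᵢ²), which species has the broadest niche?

Convert percentages to proportions (divide by 100).
Σp_3ᵢ² = 0.10² + 0.23² + 0.39² + 0.20² + 0.08² = 0.0100 + 0.0529 + 0.1521 + 0.0400 + 0.0064 = 0.2614
B_3 = 1 / 0.2614 = 3.8256
Σp_2ᵢ² = 0.20² + 0.02² + 0.19² + 0.55² + 0.04² = 0.0400 + 0.0004 + 0.0361 + 0.3025 + 0.0016 = 0.3806
B_2 = 1 / 0.3806 = 2.6274
Σp_1ᵢ² = 0.02² + 0.14² + 0.57² + 0.02² + 0.25² = 0.0004 + 0.0196 + 0.3249 + 0.0004 + 0.0625 = 0.4078
B_1 = 1 / 0.4078 = 2.4522
Highest B → broadest niche (most generalist): species 3 (B = 3.83).

species 3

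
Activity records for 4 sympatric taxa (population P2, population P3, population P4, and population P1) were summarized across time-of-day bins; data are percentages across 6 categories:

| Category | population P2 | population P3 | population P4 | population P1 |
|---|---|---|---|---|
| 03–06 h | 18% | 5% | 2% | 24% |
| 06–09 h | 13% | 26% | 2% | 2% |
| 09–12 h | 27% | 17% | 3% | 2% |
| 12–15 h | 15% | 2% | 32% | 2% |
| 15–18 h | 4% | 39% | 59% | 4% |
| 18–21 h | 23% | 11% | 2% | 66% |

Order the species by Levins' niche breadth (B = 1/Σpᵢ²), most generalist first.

Convert percentages to proportions (divide by 100).
Σp_P2ᵢ² = 0.18² + 0.13² + 0.27² + 0.15² + 0.04² + 0.23² = 0.0324 + 0.0169 + 0.0729 + 0.0225 + 0.0016 + 0.0529 = 0.1992
B_P2 = 1 / 0.1992 = 5.0201
Σp_P3ᵢ² = 0.05² + 0.26² + 0.17² + 0.02² + 0.39² + 0.11² = 0.0025 + 0.0676 + 0.0289 + 0.0004 + 0.1521 + 0.0121 = 0.2636
B_P3 = 1 / 0.2636 = 3.7936
Σp_P4ᵢ² = 0.02² + 0.02² + 0.03² + 0.32² + 0.59² + 0.02² = 0.0004 + 0.0004 + 0.0009 + 0.1024 + 0.3481 + 0.0004 = 0.4526
B_P4 = 1 / 0.4526 = 2.2095
Σp_P1ᵢ² = 0.24² + 0.02² + 0.02² + 0.02² + 0.04² + 0.66² = 0.0576 + 0.0004 + 0.0004 + 0.0004 + 0.0016 + 0.4356 = 0.4960
B_P1 = 1 / 0.4960 = 2.0161
Ranking by B (broadest → narrowest): population P2 (5.02) > population P3 (3.79) > population P4 (2.21) > population P1 (2.02)

population P2 > population P3 > population P4 > population P1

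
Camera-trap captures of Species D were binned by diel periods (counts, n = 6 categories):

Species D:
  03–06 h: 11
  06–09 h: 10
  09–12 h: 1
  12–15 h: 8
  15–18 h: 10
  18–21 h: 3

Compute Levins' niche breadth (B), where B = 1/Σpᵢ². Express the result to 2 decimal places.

4.68

Proportions for Species D (n=43): 11/43=0.2558, 10/43=0.2326, 1/43=0.0233, 8/43=0.1860, 10/43=0.2326, 3/43=0.0698
Σpᵢ² = 0.2558² + 0.2326² + 0.0233² + 0.1860² + 0.2326² + 0.0698² = 0.065434 + 0.054103 + 0.000543 + 0.034596 + 0.054103 + 0.004872 = 0.213651
B = 1 / 0.213651 = 4.6805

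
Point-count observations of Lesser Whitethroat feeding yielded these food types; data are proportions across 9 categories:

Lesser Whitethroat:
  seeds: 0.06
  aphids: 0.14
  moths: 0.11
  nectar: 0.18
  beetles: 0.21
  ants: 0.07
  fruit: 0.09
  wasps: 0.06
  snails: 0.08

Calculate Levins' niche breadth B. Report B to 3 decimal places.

7.418

Σpᵢ² = 0.06² + 0.14² + 0.11² + 0.18² + 0.21² + 0.07² + 0.09² + 0.06² + 0.08² = 0.0036 + 0.0196 + 0.0121 + 0.0324 + 0.0441 + 0.0049 + 0.0081 + 0.0036 + 0.0064 = 0.1348
B = 1 / 0.1348 = 7.41840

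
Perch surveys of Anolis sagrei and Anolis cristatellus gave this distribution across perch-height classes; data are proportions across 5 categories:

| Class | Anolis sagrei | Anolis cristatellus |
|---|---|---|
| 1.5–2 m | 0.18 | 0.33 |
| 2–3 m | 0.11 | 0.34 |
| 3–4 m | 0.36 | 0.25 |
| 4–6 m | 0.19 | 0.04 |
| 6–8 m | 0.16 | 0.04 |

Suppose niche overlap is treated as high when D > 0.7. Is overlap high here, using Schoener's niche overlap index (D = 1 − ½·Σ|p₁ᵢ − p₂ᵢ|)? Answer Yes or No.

Σ|p₁ᵢ − p₂ᵢ| = 0.15 + 0.23 + 0.11 + 0.15 + 0.12 = 0.76
D = 1 − ½ × 0.76 = 1 − 0.380 = 0.6200
D = 0.6200 < 0.7 → No.

No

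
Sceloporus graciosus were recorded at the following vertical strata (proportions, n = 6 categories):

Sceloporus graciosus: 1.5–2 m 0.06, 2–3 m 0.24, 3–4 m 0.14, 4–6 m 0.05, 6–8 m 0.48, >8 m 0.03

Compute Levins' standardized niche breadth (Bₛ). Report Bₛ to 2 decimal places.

0.44

Σpᵢ² = 0.06² + 0.24² + 0.14² + 0.05² + 0.48² + 0.03² = 0.0036 + 0.0576 + 0.0196 + 0.0025 + 0.2304 + 0.0009 = 0.3146
B = 1 / 0.3146 = 3.1786
Bₛ = (B − 1)/(n − 1) = (3.1786 − 1)/(6 − 1) = 2.1786/5 = 0.4357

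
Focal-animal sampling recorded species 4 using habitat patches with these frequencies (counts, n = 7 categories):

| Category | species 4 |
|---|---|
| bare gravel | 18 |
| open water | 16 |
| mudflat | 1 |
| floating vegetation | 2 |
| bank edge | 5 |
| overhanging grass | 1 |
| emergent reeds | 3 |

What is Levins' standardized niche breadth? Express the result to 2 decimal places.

Proportions for species 4 (n=46): 18/46=0.3913, 16/46=0.3478, 1/46=0.0217, 2/46=0.0435, 5/46=0.1087, 1/46=0.0217, 3/46=0.0652
Σpᵢ² = 0.3913² + 0.3478² + 0.0217² + 0.0435² + 0.1087² + 0.0217² + 0.0652² = 0.153116 + 0.120965 + 0.000471 + 0.001892 + 0.011816 + 0.000471 + 0.004251 = 0.292982
B = 1 / 0.292982 = 3.4132
Bₛ = (B − 1)/(n − 1) = (3.4132 − 1)/(7 − 1) = 2.4132/6 = 0.4022

0.40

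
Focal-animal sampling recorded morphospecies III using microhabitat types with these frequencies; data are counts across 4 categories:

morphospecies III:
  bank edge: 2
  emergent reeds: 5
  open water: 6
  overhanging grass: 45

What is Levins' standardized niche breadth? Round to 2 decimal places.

0.20

Proportions for morphospecies III (n=58): 2/58=0.0345, 5/58=0.0862, 6/58=0.1034, 45/58=0.7759
Σpᵢ² = 0.0345² + 0.0862² + 0.1034² + 0.7759² = 0.001190 + 0.007430 + 0.010692 + 0.602021 = 0.621333
B = 1 / 0.621333 = 1.6094
Bₛ = (B − 1)/(n − 1) = (1.6094 − 1)/(4 − 1) = 0.6094/3 = 0.2031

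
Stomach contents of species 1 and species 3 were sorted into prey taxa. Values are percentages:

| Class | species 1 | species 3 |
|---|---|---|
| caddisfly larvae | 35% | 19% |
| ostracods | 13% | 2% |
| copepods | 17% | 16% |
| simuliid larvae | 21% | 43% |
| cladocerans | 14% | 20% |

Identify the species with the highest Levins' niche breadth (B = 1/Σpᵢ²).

species 1

Convert percentages to proportions (divide by 100).
Σp_1ᵢ² = 0.35² + 0.13² + 0.17² + 0.21² + 0.14² = 0.1225 + 0.0169 + 0.0289 + 0.0441 + 0.0196 = 0.2320
B_1 = 1 / 0.2320 = 4.3103
Σp_3ᵢ² = 0.19² + 0.02² + 0.16² + 0.43² + 0.20² = 0.0361 + 0.0004 + 0.0256 + 0.1849 + 0.0400 = 0.2870
B_3 = 1 / 0.2870 = 3.4843
Highest B → broadest niche (most generalist): species 1 (B = 4.31).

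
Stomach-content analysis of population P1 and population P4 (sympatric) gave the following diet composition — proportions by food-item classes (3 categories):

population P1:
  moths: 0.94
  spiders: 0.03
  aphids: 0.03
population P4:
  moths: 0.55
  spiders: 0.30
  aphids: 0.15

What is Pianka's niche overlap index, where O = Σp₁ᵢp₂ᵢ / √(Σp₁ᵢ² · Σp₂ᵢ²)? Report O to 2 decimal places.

0.88

Σ p₁ᵢp₂ᵢ = 0.5170 + 0.0090 + 0.0045 = 0.5305
Σp_1ᵢ² = 0.94² + 0.03² + 0.03² = 0.8836 + 0.0009 + 0.0009 = 0.8854
Σp_2ᵢ² = 0.55² + 0.30² + 0.15² = 0.3025 + 0.0900 + 0.0225 = 0.4150
O = 0.5305 / √(0.8854 × 0.4150) = 0.5305 / 0.60617 = 0.8752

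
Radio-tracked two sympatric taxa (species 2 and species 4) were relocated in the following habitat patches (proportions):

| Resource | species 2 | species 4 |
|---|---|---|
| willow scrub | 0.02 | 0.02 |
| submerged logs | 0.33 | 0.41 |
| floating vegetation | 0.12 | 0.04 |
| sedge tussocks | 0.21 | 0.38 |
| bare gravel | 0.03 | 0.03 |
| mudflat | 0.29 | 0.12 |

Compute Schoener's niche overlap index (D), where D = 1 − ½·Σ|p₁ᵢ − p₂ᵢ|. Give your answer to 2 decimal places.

0.75

Σ|p₁ᵢ − p₂ᵢ| = 0.00 + 0.08 + 0.08 + 0.17 + 0.00 + 0.17 = 0.50
D = 1 − ½ × 0.50 = 1 − 0.250 = 0.7500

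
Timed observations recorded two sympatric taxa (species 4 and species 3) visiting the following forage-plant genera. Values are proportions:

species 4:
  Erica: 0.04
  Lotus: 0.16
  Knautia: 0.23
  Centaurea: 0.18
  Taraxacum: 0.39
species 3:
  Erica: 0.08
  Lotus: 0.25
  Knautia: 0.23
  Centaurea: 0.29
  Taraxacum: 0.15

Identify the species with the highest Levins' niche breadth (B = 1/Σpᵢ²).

Σp_4ᵢ² = 0.04² + 0.16² + 0.23² + 0.18² + 0.39² = 0.0016 + 0.0256 + 0.0529 + 0.0324 + 0.1521 = 0.2646
B_4 = 1 / 0.2646 = 3.7793
Σp_3ᵢ² = 0.08² + 0.25² + 0.23² + 0.29² + 0.15² = 0.0064 + 0.0625 + 0.0529 + 0.0841 + 0.0225 = 0.2284
B_3 = 1 / 0.2284 = 4.3783
Highest B → broadest niche (most generalist): species 3 (B = 4.38).

species 3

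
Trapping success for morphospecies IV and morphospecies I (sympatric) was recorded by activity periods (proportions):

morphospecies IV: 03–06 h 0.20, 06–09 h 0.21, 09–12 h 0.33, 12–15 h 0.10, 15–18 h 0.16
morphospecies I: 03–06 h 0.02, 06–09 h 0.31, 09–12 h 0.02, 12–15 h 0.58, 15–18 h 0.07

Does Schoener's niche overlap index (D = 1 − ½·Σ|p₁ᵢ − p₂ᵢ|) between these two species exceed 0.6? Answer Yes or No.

No

Σ|p₁ᵢ − p₂ᵢ| = 0.18 + 0.10 + 0.31 + 0.48 + 0.09 = 1.16
D = 1 − ½ × 1.16 = 1 − 0.580 = 0.4200
D = 0.4200 < 0.6 → No.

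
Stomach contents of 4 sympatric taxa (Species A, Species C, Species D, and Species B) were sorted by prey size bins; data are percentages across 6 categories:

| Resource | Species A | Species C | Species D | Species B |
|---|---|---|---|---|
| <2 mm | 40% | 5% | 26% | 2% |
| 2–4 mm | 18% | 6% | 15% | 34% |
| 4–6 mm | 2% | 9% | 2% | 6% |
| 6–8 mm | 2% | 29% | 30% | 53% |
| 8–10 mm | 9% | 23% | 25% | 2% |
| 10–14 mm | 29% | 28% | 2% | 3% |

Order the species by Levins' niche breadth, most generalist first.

Convert percentages to proportions (divide by 100).
Σp_Aᵢ² = 0.40² + 0.18² + 0.02² + 0.02² + 0.09² + 0.29² = 0.1600 + 0.0324 + 0.0004 + 0.0004 + 0.0081 + 0.0841 = 0.2854
B_A = 1 / 0.2854 = 3.5039
Σp_Cᵢ² = 0.05² + 0.06² + 0.09² + 0.29² + 0.23² + 0.28² = 0.0025 + 0.0036 + 0.0081 + 0.0841 + 0.0529 + 0.0784 = 0.2296
B_C = 1 / 0.2296 = 4.3554
Σp_Dᵢ² = 0.26² + 0.15² + 0.02² + 0.30² + 0.25² + 0.02² = 0.0676 + 0.0225 + 0.0004 + 0.0900 + 0.0625 + 0.0004 = 0.2434
B_D = 1 / 0.2434 = 4.1085
Σp_Bᵢ² = 0.02² + 0.34² + 0.06² + 0.53² + 0.02² + 0.03² = 0.0004 + 0.1156 + 0.0036 + 0.2809 + 0.0004 + 0.0009 = 0.4018
B_B = 1 / 0.4018 = 2.4888
Ranking by B (broadest → narrowest): Species C (4.36) > Species D (4.11) > Species A (3.50) > Species B (2.49)

Species C > Species D > Species A > Species B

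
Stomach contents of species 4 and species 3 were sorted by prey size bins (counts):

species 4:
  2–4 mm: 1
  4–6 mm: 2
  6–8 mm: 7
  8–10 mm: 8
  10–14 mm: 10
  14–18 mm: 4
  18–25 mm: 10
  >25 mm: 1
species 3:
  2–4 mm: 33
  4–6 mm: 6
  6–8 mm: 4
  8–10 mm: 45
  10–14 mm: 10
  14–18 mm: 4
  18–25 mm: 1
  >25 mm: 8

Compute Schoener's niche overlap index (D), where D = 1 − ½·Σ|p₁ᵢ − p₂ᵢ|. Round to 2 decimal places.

0.45

Proportions for species 4 (n=43): 1/43=0.0233, 2/43=0.0465, 7/43=0.1628, 8/43=0.1860, 10/43=0.2326, 4/43=0.0930, 10/43=0.2326, 1/43=0.0233
Proportions for species 3 (n=111): 33/111=0.2973, 6/111=0.0541, 4/111=0.0360, 45/111=0.4054, 10/111=0.0901, 4/111=0.0360, 1/111=0.0090, 8/111=0.0721
Σ|p₁ᵢ − p₂ᵢ| = 0.2740 + 0.0076 + 0.1268 + 0.2194 + 0.1425 + 0.0570 + 0.2236 + 0.0488 = 1.0997
D = 1 − ½ × 1.0997 = 1 − 0.54985 = 0.45015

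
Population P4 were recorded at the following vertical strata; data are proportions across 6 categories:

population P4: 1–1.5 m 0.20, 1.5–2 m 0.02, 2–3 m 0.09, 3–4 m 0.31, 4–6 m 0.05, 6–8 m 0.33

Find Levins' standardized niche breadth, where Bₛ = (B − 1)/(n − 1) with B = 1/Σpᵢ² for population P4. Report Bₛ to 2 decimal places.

Σpᵢ² = 0.20² + 0.02² + 0.09² + 0.31² + 0.05² + 0.33² = 0.0400 + 0.0004 + 0.0081 + 0.0961 + 0.0025 + 0.1089 = 0.2560
B = 1 / 0.2560 = 3.9063
Bₛ = (B − 1)/(n − 1) = (3.9063 − 1)/(6 − 1) = 2.9063/5 = 0.5813

0.58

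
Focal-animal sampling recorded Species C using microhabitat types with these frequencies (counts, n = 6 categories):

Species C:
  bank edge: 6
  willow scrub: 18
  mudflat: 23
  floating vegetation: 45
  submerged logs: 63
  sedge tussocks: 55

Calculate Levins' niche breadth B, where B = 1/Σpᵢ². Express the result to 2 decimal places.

Proportions for Species C (n=210): 6/210=0.0286, 18/210=0.0857, 23/210=0.1095, 45/210=0.2143, 63/210=0.3000, 55/210=0.2619
Σpᵢ² = 0.0286² + 0.0857² + 0.1095² + 0.2143² + 0.3000² + 0.2619² = 0.000818 + 0.007344 + 0.011990 + 0.045924 + 0.090000 + 0.068592 = 0.224668
B = 1 / 0.224668 = 4.4510

4.45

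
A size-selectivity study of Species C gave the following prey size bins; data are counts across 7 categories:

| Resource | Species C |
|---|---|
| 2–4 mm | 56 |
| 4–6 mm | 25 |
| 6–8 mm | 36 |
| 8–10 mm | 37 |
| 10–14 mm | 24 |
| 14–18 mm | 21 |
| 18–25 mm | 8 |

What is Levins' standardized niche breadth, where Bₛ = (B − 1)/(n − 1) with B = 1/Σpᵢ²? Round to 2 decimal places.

Proportions for Species C (n=207): 56/207=0.2705, 25/207=0.1208, 36/207=0.1739, 37/207=0.1787, 24/207=0.1159, 21/207=0.1014, 8/207=0.0386
Σpᵢ² = 0.2705² + 0.1208² + 0.1739² + 0.1787² + 0.1159² + 0.1014² + 0.0386² = 0.073170 + 0.014593 + 0.030241 + 0.031934 + 0.013433 + 0.010282 + 0.001490 = 0.175143
B = 1 / 0.175143 = 5.7096
Bₛ = (B − 1)/(n − 1) = (5.7096 − 1)/(7 − 1) = 4.7096/6 = 0.7849

0.78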